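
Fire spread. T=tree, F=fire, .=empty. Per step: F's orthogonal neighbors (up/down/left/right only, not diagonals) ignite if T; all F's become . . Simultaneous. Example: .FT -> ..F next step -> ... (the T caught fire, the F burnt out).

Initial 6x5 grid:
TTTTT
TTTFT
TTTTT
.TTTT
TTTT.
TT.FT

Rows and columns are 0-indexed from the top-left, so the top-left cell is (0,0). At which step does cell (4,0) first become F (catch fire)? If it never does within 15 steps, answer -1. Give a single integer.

Step 1: cell (4,0)='T' (+6 fires, +2 burnt)
Step 2: cell (4,0)='T' (+7 fires, +6 burnt)
Step 3: cell (4,0)='T' (+6 fires, +7 burnt)
Step 4: cell (4,0)='F' (+5 fires, +6 burnt)
  -> target ignites at step 4
Step 5: cell (4,0)='.' (+1 fires, +5 burnt)
Step 6: cell (4,0)='.' (+0 fires, +1 burnt)
  fire out at step 6

4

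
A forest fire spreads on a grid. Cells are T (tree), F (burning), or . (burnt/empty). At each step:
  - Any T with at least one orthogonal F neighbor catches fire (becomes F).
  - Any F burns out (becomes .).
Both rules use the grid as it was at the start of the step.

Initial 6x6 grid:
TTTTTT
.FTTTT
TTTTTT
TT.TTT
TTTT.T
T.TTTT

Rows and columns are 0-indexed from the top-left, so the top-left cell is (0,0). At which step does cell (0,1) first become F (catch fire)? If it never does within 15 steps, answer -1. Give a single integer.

Step 1: cell (0,1)='F' (+3 fires, +1 burnt)
  -> target ignites at step 1
Step 2: cell (0,1)='.' (+6 fires, +3 burnt)
Step 3: cell (0,1)='.' (+5 fires, +6 burnt)
Step 4: cell (0,1)='.' (+6 fires, +5 burnt)
Step 5: cell (0,1)='.' (+6 fires, +6 burnt)
Step 6: cell (0,1)='.' (+2 fires, +6 burnt)
Step 7: cell (0,1)='.' (+2 fires, +2 burnt)
Step 8: cell (0,1)='.' (+1 fires, +2 burnt)
Step 9: cell (0,1)='.' (+0 fires, +1 burnt)
  fire out at step 9

1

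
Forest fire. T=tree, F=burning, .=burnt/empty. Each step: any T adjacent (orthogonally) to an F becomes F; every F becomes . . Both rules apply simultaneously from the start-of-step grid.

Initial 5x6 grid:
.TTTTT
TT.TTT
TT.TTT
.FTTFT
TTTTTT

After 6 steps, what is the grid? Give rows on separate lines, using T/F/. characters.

Step 1: 7 trees catch fire, 2 burn out
  .TTTTT
  TT.TTT
  TF.TFT
  ..FF.F
  TFTTFT
Step 2: 9 trees catch fire, 7 burn out
  .TTTTT
  TF.TFT
  F..F.F
  ......
  F.FF.F
Step 3: 5 trees catch fire, 9 burn out
  .FTTFT
  F..F.F
  ......
  ......
  ......
Step 4: 3 trees catch fire, 5 burn out
  ..FF.F
  ......
  ......
  ......
  ......
Step 5: 0 trees catch fire, 3 burn out
  ......
  ......
  ......
  ......
  ......
Step 6: 0 trees catch fire, 0 burn out
  ......
  ......
  ......
  ......
  ......

......
......
......
......
......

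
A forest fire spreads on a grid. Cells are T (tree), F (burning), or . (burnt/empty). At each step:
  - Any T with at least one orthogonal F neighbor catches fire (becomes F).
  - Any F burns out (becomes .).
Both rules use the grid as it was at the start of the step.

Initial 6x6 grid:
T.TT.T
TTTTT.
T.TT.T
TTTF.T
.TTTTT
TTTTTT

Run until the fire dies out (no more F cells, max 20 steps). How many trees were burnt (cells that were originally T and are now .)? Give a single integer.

Step 1: +3 fires, +1 burnt (F count now 3)
Step 2: +6 fires, +3 burnt (F count now 6)
Step 3: +8 fires, +6 burnt (F count now 8)
Step 4: +6 fires, +8 burnt (F count now 6)
Step 5: +3 fires, +6 burnt (F count now 3)
Step 6: +1 fires, +3 burnt (F count now 1)
Step 7: +0 fires, +1 burnt (F count now 0)
Fire out after step 7
Initially T: 28, now '.': 35
Total burnt (originally-T cells now '.'): 27

Answer: 27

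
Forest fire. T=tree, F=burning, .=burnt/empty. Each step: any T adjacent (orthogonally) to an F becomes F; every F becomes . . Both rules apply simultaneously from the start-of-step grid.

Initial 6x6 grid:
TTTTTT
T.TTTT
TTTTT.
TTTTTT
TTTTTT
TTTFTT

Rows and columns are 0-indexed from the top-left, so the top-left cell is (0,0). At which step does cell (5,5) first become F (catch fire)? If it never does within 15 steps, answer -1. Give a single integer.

Step 1: cell (5,5)='T' (+3 fires, +1 burnt)
Step 2: cell (5,5)='F' (+5 fires, +3 burnt)
  -> target ignites at step 2
Step 3: cell (5,5)='.' (+6 fires, +5 burnt)
Step 4: cell (5,5)='.' (+6 fires, +6 burnt)
Step 5: cell (5,5)='.' (+5 fires, +6 burnt)
Step 6: cell (5,5)='.' (+4 fires, +5 burnt)
Step 7: cell (5,5)='.' (+3 fires, +4 burnt)
Step 8: cell (5,5)='.' (+1 fires, +3 burnt)
Step 9: cell (5,5)='.' (+0 fires, +1 burnt)
  fire out at step 9

2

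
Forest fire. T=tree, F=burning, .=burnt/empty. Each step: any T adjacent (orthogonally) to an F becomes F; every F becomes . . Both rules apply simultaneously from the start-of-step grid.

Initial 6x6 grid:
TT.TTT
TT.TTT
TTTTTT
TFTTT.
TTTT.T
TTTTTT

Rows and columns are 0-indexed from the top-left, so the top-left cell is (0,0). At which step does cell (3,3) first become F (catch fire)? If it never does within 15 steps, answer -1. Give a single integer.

Step 1: cell (3,3)='T' (+4 fires, +1 burnt)
Step 2: cell (3,3)='F' (+7 fires, +4 burnt)
  -> target ignites at step 2
Step 3: cell (3,3)='.' (+7 fires, +7 burnt)
Step 4: cell (3,3)='.' (+4 fires, +7 burnt)
Step 5: cell (3,3)='.' (+4 fires, +4 burnt)
Step 6: cell (3,3)='.' (+3 fires, +4 burnt)
Step 7: cell (3,3)='.' (+2 fires, +3 burnt)
Step 8: cell (3,3)='.' (+0 fires, +2 burnt)
  fire out at step 8

2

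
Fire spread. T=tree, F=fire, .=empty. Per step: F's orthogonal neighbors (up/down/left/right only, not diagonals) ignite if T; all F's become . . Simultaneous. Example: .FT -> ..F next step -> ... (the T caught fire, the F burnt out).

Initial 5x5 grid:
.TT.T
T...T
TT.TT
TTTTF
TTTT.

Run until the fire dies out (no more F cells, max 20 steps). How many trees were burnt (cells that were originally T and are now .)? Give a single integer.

Answer: 15

Derivation:
Step 1: +2 fires, +1 burnt (F count now 2)
Step 2: +4 fires, +2 burnt (F count now 4)
Step 3: +3 fires, +4 burnt (F count now 3)
Step 4: +3 fires, +3 burnt (F count now 3)
Step 5: +2 fires, +3 burnt (F count now 2)
Step 6: +1 fires, +2 burnt (F count now 1)
Step 7: +0 fires, +1 burnt (F count now 0)
Fire out after step 7
Initially T: 17, now '.': 23
Total burnt (originally-T cells now '.'): 15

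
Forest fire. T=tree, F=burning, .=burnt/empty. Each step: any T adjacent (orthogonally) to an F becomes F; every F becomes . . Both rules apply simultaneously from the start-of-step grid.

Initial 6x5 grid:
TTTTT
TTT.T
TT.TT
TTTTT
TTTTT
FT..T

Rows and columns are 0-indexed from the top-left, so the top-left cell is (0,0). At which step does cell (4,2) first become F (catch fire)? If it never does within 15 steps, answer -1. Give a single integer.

Step 1: cell (4,2)='T' (+2 fires, +1 burnt)
Step 2: cell (4,2)='T' (+2 fires, +2 burnt)
Step 3: cell (4,2)='F' (+3 fires, +2 burnt)
  -> target ignites at step 3
Step 4: cell (4,2)='.' (+4 fires, +3 burnt)
Step 5: cell (4,2)='.' (+4 fires, +4 burnt)
Step 6: cell (4,2)='.' (+5 fires, +4 burnt)
Step 7: cell (4,2)='.' (+2 fires, +5 burnt)
Step 8: cell (4,2)='.' (+2 fires, +2 burnt)
Step 9: cell (4,2)='.' (+1 fires, +2 burnt)
Step 10: cell (4,2)='.' (+0 fires, +1 burnt)
  fire out at step 10

3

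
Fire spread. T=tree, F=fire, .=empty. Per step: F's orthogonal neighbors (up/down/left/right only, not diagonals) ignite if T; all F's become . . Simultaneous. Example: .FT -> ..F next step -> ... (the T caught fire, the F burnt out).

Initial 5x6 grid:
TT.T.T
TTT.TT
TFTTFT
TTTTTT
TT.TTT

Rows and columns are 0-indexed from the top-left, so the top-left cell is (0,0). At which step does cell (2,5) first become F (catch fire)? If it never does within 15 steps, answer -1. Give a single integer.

Step 1: cell (2,5)='F' (+8 fires, +2 burnt)
  -> target ignites at step 1
Step 2: cell (2,5)='.' (+10 fires, +8 burnt)
Step 3: cell (2,5)='.' (+5 fires, +10 burnt)
Step 4: cell (2,5)='.' (+0 fires, +5 burnt)
  fire out at step 4

1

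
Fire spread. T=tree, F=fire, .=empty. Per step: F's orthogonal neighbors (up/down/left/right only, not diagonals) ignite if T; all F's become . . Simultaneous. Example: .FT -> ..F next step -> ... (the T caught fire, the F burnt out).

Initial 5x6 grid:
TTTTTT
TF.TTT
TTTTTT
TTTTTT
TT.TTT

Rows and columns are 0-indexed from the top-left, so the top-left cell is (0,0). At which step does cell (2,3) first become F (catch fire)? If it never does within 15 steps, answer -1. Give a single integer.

Step 1: cell (2,3)='T' (+3 fires, +1 burnt)
Step 2: cell (2,3)='T' (+5 fires, +3 burnt)
Step 3: cell (2,3)='F' (+5 fires, +5 burnt)
  -> target ignites at step 3
Step 4: cell (2,3)='.' (+5 fires, +5 burnt)
Step 5: cell (2,3)='.' (+5 fires, +5 burnt)
Step 6: cell (2,3)='.' (+3 fires, +5 burnt)
Step 7: cell (2,3)='.' (+1 fires, +3 burnt)
Step 8: cell (2,3)='.' (+0 fires, +1 burnt)
  fire out at step 8

3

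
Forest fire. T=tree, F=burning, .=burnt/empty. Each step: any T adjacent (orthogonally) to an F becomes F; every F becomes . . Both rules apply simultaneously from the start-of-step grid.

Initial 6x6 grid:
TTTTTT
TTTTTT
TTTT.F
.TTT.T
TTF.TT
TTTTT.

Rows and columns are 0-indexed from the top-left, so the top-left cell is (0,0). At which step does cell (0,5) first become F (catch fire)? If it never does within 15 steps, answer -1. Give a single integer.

Step 1: cell (0,5)='T' (+5 fires, +2 burnt)
Step 2: cell (0,5)='F' (+9 fires, +5 burnt)
  -> target ignites at step 2
Step 3: cell (0,5)='.' (+8 fires, +9 burnt)
Step 4: cell (0,5)='.' (+4 fires, +8 burnt)
Step 5: cell (0,5)='.' (+2 fires, +4 burnt)
Step 6: cell (0,5)='.' (+1 fires, +2 burnt)
Step 7: cell (0,5)='.' (+0 fires, +1 burnt)
  fire out at step 7

2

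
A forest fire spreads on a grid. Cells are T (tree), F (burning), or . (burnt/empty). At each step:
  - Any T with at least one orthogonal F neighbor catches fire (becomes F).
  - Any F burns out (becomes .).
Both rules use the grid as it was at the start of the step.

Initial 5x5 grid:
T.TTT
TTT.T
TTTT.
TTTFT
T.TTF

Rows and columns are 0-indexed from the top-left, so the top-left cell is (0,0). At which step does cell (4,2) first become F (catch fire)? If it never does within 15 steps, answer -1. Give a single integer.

Step 1: cell (4,2)='T' (+4 fires, +2 burnt)
Step 2: cell (4,2)='F' (+3 fires, +4 burnt)
  -> target ignites at step 2
Step 3: cell (4,2)='.' (+3 fires, +3 burnt)
Step 4: cell (4,2)='.' (+4 fires, +3 burnt)
Step 5: cell (4,2)='.' (+2 fires, +4 burnt)
Step 6: cell (4,2)='.' (+2 fires, +2 burnt)
Step 7: cell (4,2)='.' (+1 fires, +2 burnt)
Step 8: cell (4,2)='.' (+0 fires, +1 burnt)
  fire out at step 8

2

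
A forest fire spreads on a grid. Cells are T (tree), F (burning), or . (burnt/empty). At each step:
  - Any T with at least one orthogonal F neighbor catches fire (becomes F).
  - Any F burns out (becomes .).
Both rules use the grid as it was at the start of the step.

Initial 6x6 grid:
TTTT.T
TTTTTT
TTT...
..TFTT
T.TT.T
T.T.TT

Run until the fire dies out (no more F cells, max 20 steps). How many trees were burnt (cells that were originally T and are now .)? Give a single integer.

Step 1: +3 fires, +1 burnt (F count now 3)
Step 2: +3 fires, +3 burnt (F count now 3)
Step 3: +4 fires, +3 burnt (F count now 4)
Step 4: +5 fires, +4 burnt (F count now 5)
Step 5: +5 fires, +5 burnt (F count now 5)
Step 6: +2 fires, +5 burnt (F count now 2)
Step 7: +1 fires, +2 burnt (F count now 1)
Step 8: +0 fires, +1 burnt (F count now 0)
Fire out after step 8
Initially T: 25, now '.': 34
Total burnt (originally-T cells now '.'): 23

Answer: 23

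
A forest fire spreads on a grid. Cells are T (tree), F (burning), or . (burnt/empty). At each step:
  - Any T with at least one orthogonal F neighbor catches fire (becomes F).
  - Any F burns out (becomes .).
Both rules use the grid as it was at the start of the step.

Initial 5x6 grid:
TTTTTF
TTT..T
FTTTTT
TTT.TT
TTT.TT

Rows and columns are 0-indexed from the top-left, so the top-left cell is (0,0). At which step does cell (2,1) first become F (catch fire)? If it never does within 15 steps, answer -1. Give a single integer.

Step 1: cell (2,1)='F' (+5 fires, +2 burnt)
  -> target ignites at step 1
Step 2: cell (2,1)='.' (+7 fires, +5 burnt)
Step 3: cell (2,1)='.' (+8 fires, +7 burnt)
Step 4: cell (2,1)='.' (+3 fires, +8 burnt)
Step 5: cell (2,1)='.' (+1 fires, +3 burnt)
Step 6: cell (2,1)='.' (+0 fires, +1 burnt)
  fire out at step 6

1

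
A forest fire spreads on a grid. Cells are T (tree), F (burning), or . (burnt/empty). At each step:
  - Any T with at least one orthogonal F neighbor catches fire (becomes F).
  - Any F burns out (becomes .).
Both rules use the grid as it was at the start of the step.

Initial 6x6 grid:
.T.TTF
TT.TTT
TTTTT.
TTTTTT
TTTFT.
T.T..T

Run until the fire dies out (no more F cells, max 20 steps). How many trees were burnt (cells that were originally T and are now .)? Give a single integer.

Step 1: +5 fires, +2 burnt (F count now 5)
Step 2: +7 fires, +5 burnt (F count now 7)
Step 3: +6 fires, +7 burnt (F count now 6)
Step 4: +3 fires, +6 burnt (F count now 3)
Step 5: +2 fires, +3 burnt (F count now 2)
Step 6: +2 fires, +2 burnt (F count now 2)
Step 7: +0 fires, +2 burnt (F count now 0)
Fire out after step 7
Initially T: 26, now '.': 35
Total burnt (originally-T cells now '.'): 25

Answer: 25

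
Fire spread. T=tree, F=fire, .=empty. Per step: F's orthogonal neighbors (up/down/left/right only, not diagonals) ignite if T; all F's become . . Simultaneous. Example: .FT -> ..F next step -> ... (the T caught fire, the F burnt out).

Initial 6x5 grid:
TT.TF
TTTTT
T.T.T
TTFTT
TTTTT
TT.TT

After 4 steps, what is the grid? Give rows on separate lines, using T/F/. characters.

Step 1: 6 trees catch fire, 2 burn out
  TT.F.
  TTTTF
  T.F.T
  TF.FT
  TTFTT
  TT.TT
Step 2: 7 trees catch fire, 6 burn out
  TT...
  TTFF.
  T...F
  F...F
  TF.FT
  TT.TT
Step 3: 6 trees catch fire, 7 burn out
  TT...
  TF...
  F....
  .....
  F...F
  TF.FT
Step 4: 4 trees catch fire, 6 burn out
  TF...
  F....
  .....
  .....
  .....
  F...F

TF...
F....
.....
.....
.....
F...F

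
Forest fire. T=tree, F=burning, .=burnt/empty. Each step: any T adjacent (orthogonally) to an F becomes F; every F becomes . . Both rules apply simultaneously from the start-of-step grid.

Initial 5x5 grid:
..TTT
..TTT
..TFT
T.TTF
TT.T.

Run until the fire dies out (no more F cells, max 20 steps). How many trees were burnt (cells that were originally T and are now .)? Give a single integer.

Step 1: +4 fires, +2 burnt (F count now 4)
Step 2: +5 fires, +4 burnt (F count now 5)
Step 3: +2 fires, +5 burnt (F count now 2)
Step 4: +0 fires, +2 burnt (F count now 0)
Fire out after step 4
Initially T: 14, now '.': 22
Total burnt (originally-T cells now '.'): 11

Answer: 11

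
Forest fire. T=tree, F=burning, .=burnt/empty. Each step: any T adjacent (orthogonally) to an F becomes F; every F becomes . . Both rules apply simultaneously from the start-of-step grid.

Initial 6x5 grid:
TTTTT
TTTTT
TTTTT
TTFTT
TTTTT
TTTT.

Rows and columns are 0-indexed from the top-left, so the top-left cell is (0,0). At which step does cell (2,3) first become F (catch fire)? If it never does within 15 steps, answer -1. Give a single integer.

Step 1: cell (2,3)='T' (+4 fires, +1 burnt)
Step 2: cell (2,3)='F' (+8 fires, +4 burnt)
  -> target ignites at step 2
Step 3: cell (2,3)='.' (+9 fires, +8 burnt)
Step 4: cell (2,3)='.' (+5 fires, +9 burnt)
Step 5: cell (2,3)='.' (+2 fires, +5 burnt)
Step 6: cell (2,3)='.' (+0 fires, +2 burnt)
  fire out at step 6

2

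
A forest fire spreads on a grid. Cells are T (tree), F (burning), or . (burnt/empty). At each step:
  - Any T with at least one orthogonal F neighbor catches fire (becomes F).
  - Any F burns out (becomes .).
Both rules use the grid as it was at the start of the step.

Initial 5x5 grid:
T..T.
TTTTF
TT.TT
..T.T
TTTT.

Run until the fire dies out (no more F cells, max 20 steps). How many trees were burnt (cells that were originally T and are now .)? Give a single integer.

Answer: 11

Derivation:
Step 1: +2 fires, +1 burnt (F count now 2)
Step 2: +4 fires, +2 burnt (F count now 4)
Step 3: +1 fires, +4 burnt (F count now 1)
Step 4: +2 fires, +1 burnt (F count now 2)
Step 5: +2 fires, +2 burnt (F count now 2)
Step 6: +0 fires, +2 burnt (F count now 0)
Fire out after step 6
Initially T: 16, now '.': 20
Total burnt (originally-T cells now '.'): 11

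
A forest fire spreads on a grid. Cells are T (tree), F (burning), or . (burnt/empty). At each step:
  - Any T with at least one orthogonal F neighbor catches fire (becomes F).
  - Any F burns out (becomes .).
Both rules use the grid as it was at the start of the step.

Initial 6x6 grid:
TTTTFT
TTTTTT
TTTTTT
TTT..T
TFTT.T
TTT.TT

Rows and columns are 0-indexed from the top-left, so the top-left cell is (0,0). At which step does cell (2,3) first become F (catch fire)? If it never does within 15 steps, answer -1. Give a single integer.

Step 1: cell (2,3)='T' (+7 fires, +2 burnt)
Step 2: cell (2,3)='T' (+10 fires, +7 burnt)
Step 3: cell (2,3)='F' (+7 fires, +10 burnt)
  -> target ignites at step 3
Step 4: cell (2,3)='.' (+3 fires, +7 burnt)
Step 5: cell (2,3)='.' (+1 fires, +3 burnt)
Step 6: cell (2,3)='.' (+1 fires, +1 burnt)
Step 7: cell (2,3)='.' (+1 fires, +1 burnt)
Step 8: cell (2,3)='.' (+0 fires, +1 burnt)
  fire out at step 8

3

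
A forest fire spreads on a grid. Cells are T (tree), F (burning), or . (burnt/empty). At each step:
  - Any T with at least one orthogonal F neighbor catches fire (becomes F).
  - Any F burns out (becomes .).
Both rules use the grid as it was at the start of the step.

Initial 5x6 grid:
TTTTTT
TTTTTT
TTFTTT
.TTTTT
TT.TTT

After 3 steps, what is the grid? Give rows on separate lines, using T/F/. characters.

Step 1: 4 trees catch fire, 1 burn out
  TTTTTT
  TTFTTT
  TF.FTT
  .TFTTT
  TT.TTT
Step 2: 7 trees catch fire, 4 burn out
  TTFTTT
  TF.FTT
  F...FT
  .F.FTT
  TT.TTT
Step 3: 8 trees catch fire, 7 burn out
  TF.FTT
  F...FT
  .....F
  ....FT
  TF.FTT

TF.FTT
F...FT
.....F
....FT
TF.FTT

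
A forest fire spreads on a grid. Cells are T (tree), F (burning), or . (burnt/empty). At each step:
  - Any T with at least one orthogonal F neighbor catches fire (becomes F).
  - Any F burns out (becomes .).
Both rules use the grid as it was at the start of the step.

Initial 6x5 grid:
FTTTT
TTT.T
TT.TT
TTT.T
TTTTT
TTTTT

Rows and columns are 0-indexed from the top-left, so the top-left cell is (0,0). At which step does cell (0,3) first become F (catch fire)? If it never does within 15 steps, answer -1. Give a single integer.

Step 1: cell (0,3)='T' (+2 fires, +1 burnt)
Step 2: cell (0,3)='T' (+3 fires, +2 burnt)
Step 3: cell (0,3)='F' (+4 fires, +3 burnt)
  -> target ignites at step 3
Step 4: cell (0,3)='.' (+3 fires, +4 burnt)
Step 5: cell (0,3)='.' (+4 fires, +3 burnt)
Step 6: cell (0,3)='.' (+3 fires, +4 burnt)
Step 7: cell (0,3)='.' (+4 fires, +3 burnt)
Step 8: cell (0,3)='.' (+2 fires, +4 burnt)
Step 9: cell (0,3)='.' (+1 fires, +2 burnt)
Step 10: cell (0,3)='.' (+0 fires, +1 burnt)
  fire out at step 10

3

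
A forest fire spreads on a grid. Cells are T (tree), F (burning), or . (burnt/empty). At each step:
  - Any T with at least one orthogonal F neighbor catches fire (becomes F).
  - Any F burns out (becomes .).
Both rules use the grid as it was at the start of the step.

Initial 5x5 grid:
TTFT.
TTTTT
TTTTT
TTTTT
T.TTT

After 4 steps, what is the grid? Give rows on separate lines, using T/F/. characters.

Step 1: 3 trees catch fire, 1 burn out
  TF.F.
  TTFTT
  TTTTT
  TTTTT
  T.TTT
Step 2: 4 trees catch fire, 3 burn out
  F....
  TF.FT
  TTFTT
  TTTTT
  T.TTT
Step 3: 5 trees catch fire, 4 burn out
  .....
  F...F
  TF.FT
  TTFTT
  T.TTT
Step 4: 5 trees catch fire, 5 burn out
  .....
  .....
  F...F
  TF.FT
  T.FTT

.....
.....
F...F
TF.FT
T.FTT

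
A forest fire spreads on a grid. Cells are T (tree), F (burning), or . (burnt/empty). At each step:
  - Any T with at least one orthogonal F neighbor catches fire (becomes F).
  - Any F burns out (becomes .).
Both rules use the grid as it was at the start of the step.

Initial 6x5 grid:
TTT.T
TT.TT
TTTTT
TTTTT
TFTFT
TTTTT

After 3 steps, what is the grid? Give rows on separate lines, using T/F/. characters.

Step 1: 7 trees catch fire, 2 burn out
  TTT.T
  TT.TT
  TTTTT
  TFTFT
  F.F.F
  TFTFT
Step 2: 8 trees catch fire, 7 burn out
  TTT.T
  TT.TT
  TFTFT
  F.F.F
  .....
  F.F.F
Step 3: 5 trees catch fire, 8 burn out
  TTT.T
  TF.FT
  F.F.F
  .....
  .....
  .....

TTT.T
TF.FT
F.F.F
.....
.....
.....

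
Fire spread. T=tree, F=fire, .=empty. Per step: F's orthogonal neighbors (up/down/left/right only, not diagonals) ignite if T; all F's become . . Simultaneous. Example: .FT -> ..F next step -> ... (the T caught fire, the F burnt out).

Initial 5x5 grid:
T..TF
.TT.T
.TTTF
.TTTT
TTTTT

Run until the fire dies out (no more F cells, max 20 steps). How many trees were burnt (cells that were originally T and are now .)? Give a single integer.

Step 1: +4 fires, +2 burnt (F count now 4)
Step 2: +3 fires, +4 burnt (F count now 3)
Step 3: +4 fires, +3 burnt (F count now 4)
Step 4: +3 fires, +4 burnt (F count now 3)
Step 5: +1 fires, +3 burnt (F count now 1)
Step 6: +1 fires, +1 burnt (F count now 1)
Step 7: +0 fires, +1 burnt (F count now 0)
Fire out after step 7
Initially T: 17, now '.': 24
Total burnt (originally-T cells now '.'): 16

Answer: 16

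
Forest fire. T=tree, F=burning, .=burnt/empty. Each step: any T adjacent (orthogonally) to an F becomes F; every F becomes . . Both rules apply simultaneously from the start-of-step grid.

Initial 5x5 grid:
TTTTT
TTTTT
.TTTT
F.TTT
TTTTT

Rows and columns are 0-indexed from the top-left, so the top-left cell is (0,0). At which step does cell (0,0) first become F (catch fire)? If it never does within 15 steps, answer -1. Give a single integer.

Step 1: cell (0,0)='T' (+1 fires, +1 burnt)
Step 2: cell (0,0)='T' (+1 fires, +1 burnt)
Step 3: cell (0,0)='T' (+1 fires, +1 burnt)
Step 4: cell (0,0)='T' (+2 fires, +1 burnt)
Step 5: cell (0,0)='T' (+3 fires, +2 burnt)
Step 6: cell (0,0)='T' (+4 fires, +3 burnt)
Step 7: cell (0,0)='T' (+4 fires, +4 burnt)
Step 8: cell (0,0)='T' (+4 fires, +4 burnt)
Step 9: cell (0,0)='F' (+2 fires, +4 burnt)
  -> target ignites at step 9
Step 10: cell (0,0)='.' (+0 fires, +2 burnt)
  fire out at step 10

9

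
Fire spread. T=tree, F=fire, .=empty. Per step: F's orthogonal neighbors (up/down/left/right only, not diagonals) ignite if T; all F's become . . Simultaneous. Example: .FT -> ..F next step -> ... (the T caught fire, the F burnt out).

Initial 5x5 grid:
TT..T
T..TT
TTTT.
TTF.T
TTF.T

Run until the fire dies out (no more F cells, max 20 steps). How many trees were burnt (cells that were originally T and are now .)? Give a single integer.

Step 1: +3 fires, +2 burnt (F count now 3)
Step 2: +4 fires, +3 burnt (F count now 4)
Step 3: +2 fires, +4 burnt (F count now 2)
Step 4: +2 fires, +2 burnt (F count now 2)
Step 5: +2 fires, +2 burnt (F count now 2)
Step 6: +1 fires, +2 burnt (F count now 1)
Step 7: +0 fires, +1 burnt (F count now 0)
Fire out after step 7
Initially T: 16, now '.': 23
Total burnt (originally-T cells now '.'): 14

Answer: 14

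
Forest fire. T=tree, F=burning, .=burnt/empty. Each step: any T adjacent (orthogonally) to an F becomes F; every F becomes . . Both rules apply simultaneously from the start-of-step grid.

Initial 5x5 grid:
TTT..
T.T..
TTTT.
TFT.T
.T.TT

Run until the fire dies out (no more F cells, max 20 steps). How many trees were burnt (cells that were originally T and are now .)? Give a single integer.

Answer: 12

Derivation:
Step 1: +4 fires, +1 burnt (F count now 4)
Step 2: +2 fires, +4 burnt (F count now 2)
Step 3: +3 fires, +2 burnt (F count now 3)
Step 4: +2 fires, +3 burnt (F count now 2)
Step 5: +1 fires, +2 burnt (F count now 1)
Step 6: +0 fires, +1 burnt (F count now 0)
Fire out after step 6
Initially T: 15, now '.': 22
Total burnt (originally-T cells now '.'): 12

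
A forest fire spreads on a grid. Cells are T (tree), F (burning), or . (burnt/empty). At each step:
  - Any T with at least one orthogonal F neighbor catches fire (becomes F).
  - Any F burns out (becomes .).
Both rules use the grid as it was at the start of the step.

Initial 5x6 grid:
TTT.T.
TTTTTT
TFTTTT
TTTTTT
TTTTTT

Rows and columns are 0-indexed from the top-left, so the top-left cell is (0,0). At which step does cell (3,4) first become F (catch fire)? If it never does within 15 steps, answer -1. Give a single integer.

Step 1: cell (3,4)='T' (+4 fires, +1 burnt)
Step 2: cell (3,4)='T' (+7 fires, +4 burnt)
Step 3: cell (3,4)='T' (+7 fires, +7 burnt)
Step 4: cell (3,4)='F' (+4 fires, +7 burnt)
  -> target ignites at step 4
Step 5: cell (3,4)='.' (+4 fires, +4 burnt)
Step 6: cell (3,4)='.' (+1 fires, +4 burnt)
Step 7: cell (3,4)='.' (+0 fires, +1 burnt)
  fire out at step 7

4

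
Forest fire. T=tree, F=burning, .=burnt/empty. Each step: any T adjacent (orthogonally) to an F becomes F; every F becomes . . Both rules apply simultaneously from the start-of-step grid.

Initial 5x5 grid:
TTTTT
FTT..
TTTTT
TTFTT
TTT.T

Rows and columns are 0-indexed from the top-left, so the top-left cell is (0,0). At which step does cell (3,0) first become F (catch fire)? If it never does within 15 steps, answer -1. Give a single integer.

Step 1: cell (3,0)='T' (+7 fires, +2 burnt)
Step 2: cell (3,0)='F' (+7 fires, +7 burnt)
  -> target ignites at step 2
Step 3: cell (3,0)='.' (+4 fires, +7 burnt)
Step 4: cell (3,0)='.' (+1 fires, +4 burnt)
Step 5: cell (3,0)='.' (+1 fires, +1 burnt)
Step 6: cell (3,0)='.' (+0 fires, +1 burnt)
  fire out at step 6

2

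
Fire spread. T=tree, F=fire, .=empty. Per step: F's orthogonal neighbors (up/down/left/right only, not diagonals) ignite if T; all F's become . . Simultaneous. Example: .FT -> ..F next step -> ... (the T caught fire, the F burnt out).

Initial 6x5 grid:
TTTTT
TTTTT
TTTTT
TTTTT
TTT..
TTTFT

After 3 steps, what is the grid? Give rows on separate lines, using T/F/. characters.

Step 1: 2 trees catch fire, 1 burn out
  TTTTT
  TTTTT
  TTTTT
  TTTTT
  TTT..
  TTF.F
Step 2: 2 trees catch fire, 2 burn out
  TTTTT
  TTTTT
  TTTTT
  TTTTT
  TTF..
  TF...
Step 3: 3 trees catch fire, 2 burn out
  TTTTT
  TTTTT
  TTTTT
  TTFTT
  TF...
  F....

TTTTT
TTTTT
TTTTT
TTFTT
TF...
F....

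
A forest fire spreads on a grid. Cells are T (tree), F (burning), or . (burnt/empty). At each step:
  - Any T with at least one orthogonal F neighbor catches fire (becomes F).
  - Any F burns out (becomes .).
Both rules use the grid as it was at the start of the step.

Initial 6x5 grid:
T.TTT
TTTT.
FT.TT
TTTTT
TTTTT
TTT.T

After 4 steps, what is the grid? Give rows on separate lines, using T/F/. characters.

Step 1: 3 trees catch fire, 1 burn out
  T.TTT
  FTTT.
  .F.TT
  FTTTT
  TTTTT
  TTT.T
Step 2: 4 trees catch fire, 3 burn out
  F.TTT
  .FTT.
  ...TT
  .FTTT
  FTTTT
  TTT.T
Step 3: 4 trees catch fire, 4 burn out
  ..TTT
  ..FT.
  ...TT
  ..FTT
  .FTTT
  FTT.T
Step 4: 5 trees catch fire, 4 burn out
  ..FTT
  ...F.
  ...TT
  ...FT
  ..FTT
  .FT.T

..FTT
...F.
...TT
...FT
..FTT
.FT.T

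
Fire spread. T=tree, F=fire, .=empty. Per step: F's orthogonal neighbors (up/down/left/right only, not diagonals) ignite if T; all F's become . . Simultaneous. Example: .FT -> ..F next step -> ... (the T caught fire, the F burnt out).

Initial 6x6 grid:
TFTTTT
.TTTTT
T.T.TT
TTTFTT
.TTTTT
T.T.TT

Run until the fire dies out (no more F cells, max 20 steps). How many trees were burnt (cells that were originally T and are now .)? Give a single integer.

Step 1: +6 fires, +2 burnt (F count now 6)
Step 2: +8 fires, +6 burnt (F count now 8)
Step 3: +9 fires, +8 burnt (F count now 9)
Step 4: +4 fires, +9 burnt (F count now 4)
Step 5: +0 fires, +4 burnt (F count now 0)
Fire out after step 5
Initially T: 28, now '.': 35
Total burnt (originally-T cells now '.'): 27

Answer: 27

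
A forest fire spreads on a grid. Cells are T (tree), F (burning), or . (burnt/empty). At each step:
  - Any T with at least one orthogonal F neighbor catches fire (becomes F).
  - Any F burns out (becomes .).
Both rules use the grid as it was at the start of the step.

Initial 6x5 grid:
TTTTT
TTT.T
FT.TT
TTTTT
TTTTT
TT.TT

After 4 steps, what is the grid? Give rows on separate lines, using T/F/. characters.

Step 1: 3 trees catch fire, 1 burn out
  TTTTT
  FTT.T
  .F.TT
  FTTTT
  TTTTT
  TT.TT
Step 2: 4 trees catch fire, 3 burn out
  FTTTT
  .FT.T
  ...TT
  .FTTT
  FTTTT
  TT.TT
Step 3: 5 trees catch fire, 4 burn out
  .FTTT
  ..F.T
  ...TT
  ..FTT
  .FTTT
  FT.TT
Step 4: 4 trees catch fire, 5 burn out
  ..FTT
  ....T
  ...TT
  ...FT
  ..FTT
  .F.TT

..FTT
....T
...TT
...FT
..FTT
.F.TT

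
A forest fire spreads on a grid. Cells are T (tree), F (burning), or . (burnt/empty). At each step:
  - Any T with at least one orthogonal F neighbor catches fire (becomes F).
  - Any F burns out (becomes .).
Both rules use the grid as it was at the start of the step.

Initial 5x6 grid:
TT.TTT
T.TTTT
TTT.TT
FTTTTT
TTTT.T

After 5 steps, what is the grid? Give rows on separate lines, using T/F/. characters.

Step 1: 3 trees catch fire, 1 burn out
  TT.TTT
  T.TTTT
  FTT.TT
  .FTTTT
  FTTT.T
Step 2: 4 trees catch fire, 3 burn out
  TT.TTT
  F.TTTT
  .FT.TT
  ..FTTT
  .FTT.T
Step 3: 4 trees catch fire, 4 burn out
  FT.TTT
  ..TTTT
  ..F.TT
  ...FTT
  ..FT.T
Step 4: 4 trees catch fire, 4 burn out
  .F.TTT
  ..FTTT
  ....TT
  ....FT
  ...F.T
Step 5: 3 trees catch fire, 4 burn out
  ...TTT
  ...FTT
  ....FT
  .....F
  .....T

...TTT
...FTT
....FT
.....F
.....T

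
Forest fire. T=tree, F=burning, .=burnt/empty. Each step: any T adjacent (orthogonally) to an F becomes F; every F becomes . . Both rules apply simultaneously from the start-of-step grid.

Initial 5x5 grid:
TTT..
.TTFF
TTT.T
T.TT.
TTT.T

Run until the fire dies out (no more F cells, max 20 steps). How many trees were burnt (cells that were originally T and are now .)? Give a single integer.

Answer: 15

Derivation:
Step 1: +2 fires, +2 burnt (F count now 2)
Step 2: +3 fires, +2 burnt (F count now 3)
Step 3: +3 fires, +3 burnt (F count now 3)
Step 4: +4 fires, +3 burnt (F count now 4)
Step 5: +2 fires, +4 burnt (F count now 2)
Step 6: +1 fires, +2 burnt (F count now 1)
Step 7: +0 fires, +1 burnt (F count now 0)
Fire out after step 7
Initially T: 16, now '.': 24
Total burnt (originally-T cells now '.'): 15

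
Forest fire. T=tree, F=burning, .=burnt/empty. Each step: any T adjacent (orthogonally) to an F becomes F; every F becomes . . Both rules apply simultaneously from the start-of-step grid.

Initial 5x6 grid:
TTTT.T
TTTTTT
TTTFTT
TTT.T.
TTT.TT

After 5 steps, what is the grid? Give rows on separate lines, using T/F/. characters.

Step 1: 3 trees catch fire, 1 burn out
  TTTT.T
  TTTFTT
  TTF.FT
  TTT.T.
  TTT.TT
Step 2: 7 trees catch fire, 3 burn out
  TTTF.T
  TTF.FT
  TF...F
  TTF.F.
  TTT.TT
Step 3: 7 trees catch fire, 7 burn out
  TTF..T
  TF...F
  F.....
  TF....
  TTF.FT
Step 4: 6 trees catch fire, 7 burn out
  TF...F
  F.....
  ......
  F.....
  TF...F
Step 5: 2 trees catch fire, 6 burn out
  F.....
  ......
  ......
  ......
  F.....

F.....
......
......
......
F.....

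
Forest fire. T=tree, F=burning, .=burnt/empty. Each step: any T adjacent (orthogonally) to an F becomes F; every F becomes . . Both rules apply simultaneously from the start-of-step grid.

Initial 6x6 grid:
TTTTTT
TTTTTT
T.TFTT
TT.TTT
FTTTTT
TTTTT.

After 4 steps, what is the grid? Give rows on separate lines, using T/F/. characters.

Step 1: 7 trees catch fire, 2 burn out
  TTTTTT
  TTTFTT
  T.F.FT
  FT.FTT
  .FTTTT
  FTTTT.
Step 2: 10 trees catch fire, 7 burn out
  TTTFTT
  TTF.FT
  F....F
  .F..FT
  ..FFTT
  .FTTT.
Step 3: 9 trees catch fire, 10 burn out
  TTF.FT
  FF...F
  ......
  .....F
  ....FT
  ..FFT.
Step 4: 5 trees catch fire, 9 burn out
  FF...F
  ......
  ......
  ......
  .....F
  ....F.

FF...F
......
......
......
.....F
....F.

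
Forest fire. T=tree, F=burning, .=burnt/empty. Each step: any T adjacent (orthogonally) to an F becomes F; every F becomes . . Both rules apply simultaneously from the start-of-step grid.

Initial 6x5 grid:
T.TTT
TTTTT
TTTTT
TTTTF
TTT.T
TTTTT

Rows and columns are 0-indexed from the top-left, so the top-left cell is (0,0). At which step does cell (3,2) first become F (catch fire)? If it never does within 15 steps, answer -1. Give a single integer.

Step 1: cell (3,2)='T' (+3 fires, +1 burnt)
Step 2: cell (3,2)='F' (+4 fires, +3 burnt)
  -> target ignites at step 2
Step 3: cell (3,2)='.' (+6 fires, +4 burnt)
Step 4: cell (3,2)='.' (+6 fires, +6 burnt)
Step 5: cell (3,2)='.' (+5 fires, +6 burnt)
Step 6: cell (3,2)='.' (+2 fires, +5 burnt)
Step 7: cell (3,2)='.' (+1 fires, +2 burnt)
Step 8: cell (3,2)='.' (+0 fires, +1 burnt)
  fire out at step 8

2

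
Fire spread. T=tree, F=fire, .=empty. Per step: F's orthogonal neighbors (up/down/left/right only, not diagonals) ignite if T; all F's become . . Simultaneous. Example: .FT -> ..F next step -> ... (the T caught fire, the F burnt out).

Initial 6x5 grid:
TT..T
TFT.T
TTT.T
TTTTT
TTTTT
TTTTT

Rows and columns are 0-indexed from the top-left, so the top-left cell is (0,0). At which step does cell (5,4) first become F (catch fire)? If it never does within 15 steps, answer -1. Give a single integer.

Step 1: cell (5,4)='T' (+4 fires, +1 burnt)
Step 2: cell (5,4)='T' (+4 fires, +4 burnt)
Step 3: cell (5,4)='T' (+3 fires, +4 burnt)
Step 4: cell (5,4)='T' (+4 fires, +3 burnt)
Step 5: cell (5,4)='T' (+4 fires, +4 burnt)
Step 6: cell (5,4)='T' (+3 fires, +4 burnt)
Step 7: cell (5,4)='F' (+2 fires, +3 burnt)
  -> target ignites at step 7
Step 8: cell (5,4)='.' (+1 fires, +2 burnt)
Step 9: cell (5,4)='.' (+0 fires, +1 burnt)
  fire out at step 9

7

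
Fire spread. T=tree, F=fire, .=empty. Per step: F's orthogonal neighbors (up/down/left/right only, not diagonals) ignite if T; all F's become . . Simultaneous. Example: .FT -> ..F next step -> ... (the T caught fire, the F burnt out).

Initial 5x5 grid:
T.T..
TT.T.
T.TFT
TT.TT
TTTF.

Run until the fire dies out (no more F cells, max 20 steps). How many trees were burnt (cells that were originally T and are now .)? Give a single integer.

Step 1: +5 fires, +2 burnt (F count now 5)
Step 2: +2 fires, +5 burnt (F count now 2)
Step 3: +2 fires, +2 burnt (F count now 2)
Step 4: +1 fires, +2 burnt (F count now 1)
Step 5: +1 fires, +1 burnt (F count now 1)
Step 6: +1 fires, +1 burnt (F count now 1)
Step 7: +2 fires, +1 burnt (F count now 2)
Step 8: +0 fires, +2 burnt (F count now 0)
Fire out after step 8
Initially T: 15, now '.': 24
Total burnt (originally-T cells now '.'): 14

Answer: 14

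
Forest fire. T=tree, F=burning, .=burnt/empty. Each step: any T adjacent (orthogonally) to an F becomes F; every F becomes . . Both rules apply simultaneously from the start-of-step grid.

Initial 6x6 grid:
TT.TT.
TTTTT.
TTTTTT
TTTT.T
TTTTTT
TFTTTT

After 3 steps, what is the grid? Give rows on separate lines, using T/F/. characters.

Step 1: 3 trees catch fire, 1 burn out
  TT.TT.
  TTTTT.
  TTTTTT
  TTTT.T
  TFTTTT
  F.FTTT
Step 2: 4 trees catch fire, 3 burn out
  TT.TT.
  TTTTT.
  TTTTTT
  TFTT.T
  F.FTTT
  ...FTT
Step 3: 5 trees catch fire, 4 burn out
  TT.TT.
  TTTTT.
  TFTTTT
  F.FT.T
  ...FTT
  ....FT

TT.TT.
TTTTT.
TFTTTT
F.FT.T
...FTT
....FT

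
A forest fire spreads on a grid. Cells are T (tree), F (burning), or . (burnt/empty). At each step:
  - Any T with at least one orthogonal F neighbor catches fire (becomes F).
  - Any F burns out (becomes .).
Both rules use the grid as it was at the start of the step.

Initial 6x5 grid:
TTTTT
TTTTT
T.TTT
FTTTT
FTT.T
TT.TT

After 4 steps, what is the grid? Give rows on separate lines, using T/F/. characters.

Step 1: 4 trees catch fire, 2 burn out
  TTTTT
  TTTTT
  F.TTT
  .FTTT
  .FT.T
  FT.TT
Step 2: 4 trees catch fire, 4 burn out
  TTTTT
  FTTTT
  ..TTT
  ..FTT
  ..F.T
  .F.TT
Step 3: 4 trees catch fire, 4 burn out
  FTTTT
  .FTTT
  ..FTT
  ...FT
  ....T
  ...TT
Step 4: 4 trees catch fire, 4 burn out
  .FTTT
  ..FTT
  ...FT
  ....F
  ....T
  ...TT

.FTTT
..FTT
...FT
....F
....T
...TT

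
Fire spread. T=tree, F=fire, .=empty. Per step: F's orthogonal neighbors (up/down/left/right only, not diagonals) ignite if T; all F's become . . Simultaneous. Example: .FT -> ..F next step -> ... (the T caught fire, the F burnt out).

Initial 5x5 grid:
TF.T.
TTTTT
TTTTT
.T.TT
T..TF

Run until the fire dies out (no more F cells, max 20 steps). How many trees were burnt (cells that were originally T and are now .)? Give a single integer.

Answer: 16

Derivation:
Step 1: +4 fires, +2 burnt (F count now 4)
Step 2: +5 fires, +4 burnt (F count now 5)
Step 3: +6 fires, +5 burnt (F count now 6)
Step 4: +1 fires, +6 burnt (F count now 1)
Step 5: +0 fires, +1 burnt (F count now 0)
Fire out after step 5
Initially T: 17, now '.': 24
Total burnt (originally-T cells now '.'): 16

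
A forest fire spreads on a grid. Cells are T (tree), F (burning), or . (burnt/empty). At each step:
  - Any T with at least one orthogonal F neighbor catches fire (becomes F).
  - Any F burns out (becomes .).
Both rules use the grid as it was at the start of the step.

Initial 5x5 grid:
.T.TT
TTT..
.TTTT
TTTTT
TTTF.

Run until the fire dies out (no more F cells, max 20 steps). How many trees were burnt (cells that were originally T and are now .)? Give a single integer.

Step 1: +2 fires, +1 burnt (F count now 2)
Step 2: +4 fires, +2 burnt (F count now 4)
Step 3: +4 fires, +4 burnt (F count now 4)
Step 4: +3 fires, +4 burnt (F count now 3)
Step 5: +1 fires, +3 burnt (F count now 1)
Step 6: +2 fires, +1 burnt (F count now 2)
Step 7: +0 fires, +2 burnt (F count now 0)
Fire out after step 7
Initially T: 18, now '.': 23
Total burnt (originally-T cells now '.'): 16

Answer: 16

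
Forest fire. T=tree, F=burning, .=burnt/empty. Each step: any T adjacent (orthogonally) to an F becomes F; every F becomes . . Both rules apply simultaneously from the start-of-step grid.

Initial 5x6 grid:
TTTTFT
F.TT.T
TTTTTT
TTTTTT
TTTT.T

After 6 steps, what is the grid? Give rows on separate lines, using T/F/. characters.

Step 1: 4 trees catch fire, 2 burn out
  FTTF.F
  ..TT.T
  FTTTTT
  TTTTTT
  TTTT.T
Step 2: 6 trees catch fire, 4 burn out
  .FF...
  ..TF.F
  .FTTTT
  FTTTTT
  TTTT.T
Step 3: 6 trees catch fire, 6 burn out
  ......
  ..F...
  ..FFTF
  .FTTTT
  FTTT.T
Step 4: 5 trees catch fire, 6 burn out
  ......
  ......
  ....F.
  ..FFTF
  .FTT.T
Step 5: 4 trees catch fire, 5 burn out
  ......
  ......
  ......
  ....F.
  ..FF.F
Step 6: 0 trees catch fire, 4 burn out
  ......
  ......
  ......
  ......
  ......

......
......
......
......
......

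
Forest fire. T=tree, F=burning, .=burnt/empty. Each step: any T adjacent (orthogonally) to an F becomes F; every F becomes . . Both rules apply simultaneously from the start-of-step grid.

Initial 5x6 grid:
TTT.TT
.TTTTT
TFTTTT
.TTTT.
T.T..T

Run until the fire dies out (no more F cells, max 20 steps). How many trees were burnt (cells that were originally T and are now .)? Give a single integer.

Answer: 20

Derivation:
Step 1: +4 fires, +1 burnt (F count now 4)
Step 2: +4 fires, +4 burnt (F count now 4)
Step 3: +6 fires, +4 burnt (F count now 6)
Step 4: +3 fires, +6 burnt (F count now 3)
Step 5: +2 fires, +3 burnt (F count now 2)
Step 6: +1 fires, +2 burnt (F count now 1)
Step 7: +0 fires, +1 burnt (F count now 0)
Fire out after step 7
Initially T: 22, now '.': 28
Total burnt (originally-T cells now '.'): 20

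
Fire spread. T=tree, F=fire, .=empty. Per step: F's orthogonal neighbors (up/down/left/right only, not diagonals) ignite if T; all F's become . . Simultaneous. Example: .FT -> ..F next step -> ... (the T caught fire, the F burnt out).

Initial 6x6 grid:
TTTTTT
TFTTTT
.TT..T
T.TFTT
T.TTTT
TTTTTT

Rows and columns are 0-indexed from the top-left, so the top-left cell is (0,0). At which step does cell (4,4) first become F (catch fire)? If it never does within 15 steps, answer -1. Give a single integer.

Step 1: cell (4,4)='T' (+7 fires, +2 burnt)
Step 2: cell (4,4)='F' (+8 fires, +7 burnt)
  -> target ignites at step 2
Step 3: cell (4,4)='.' (+6 fires, +8 burnt)
Step 4: cell (4,4)='.' (+4 fires, +6 burnt)
Step 5: cell (4,4)='.' (+2 fires, +4 burnt)
Step 6: cell (4,4)='.' (+1 fires, +2 burnt)
Step 7: cell (4,4)='.' (+1 fires, +1 burnt)
Step 8: cell (4,4)='.' (+0 fires, +1 burnt)
  fire out at step 8

2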